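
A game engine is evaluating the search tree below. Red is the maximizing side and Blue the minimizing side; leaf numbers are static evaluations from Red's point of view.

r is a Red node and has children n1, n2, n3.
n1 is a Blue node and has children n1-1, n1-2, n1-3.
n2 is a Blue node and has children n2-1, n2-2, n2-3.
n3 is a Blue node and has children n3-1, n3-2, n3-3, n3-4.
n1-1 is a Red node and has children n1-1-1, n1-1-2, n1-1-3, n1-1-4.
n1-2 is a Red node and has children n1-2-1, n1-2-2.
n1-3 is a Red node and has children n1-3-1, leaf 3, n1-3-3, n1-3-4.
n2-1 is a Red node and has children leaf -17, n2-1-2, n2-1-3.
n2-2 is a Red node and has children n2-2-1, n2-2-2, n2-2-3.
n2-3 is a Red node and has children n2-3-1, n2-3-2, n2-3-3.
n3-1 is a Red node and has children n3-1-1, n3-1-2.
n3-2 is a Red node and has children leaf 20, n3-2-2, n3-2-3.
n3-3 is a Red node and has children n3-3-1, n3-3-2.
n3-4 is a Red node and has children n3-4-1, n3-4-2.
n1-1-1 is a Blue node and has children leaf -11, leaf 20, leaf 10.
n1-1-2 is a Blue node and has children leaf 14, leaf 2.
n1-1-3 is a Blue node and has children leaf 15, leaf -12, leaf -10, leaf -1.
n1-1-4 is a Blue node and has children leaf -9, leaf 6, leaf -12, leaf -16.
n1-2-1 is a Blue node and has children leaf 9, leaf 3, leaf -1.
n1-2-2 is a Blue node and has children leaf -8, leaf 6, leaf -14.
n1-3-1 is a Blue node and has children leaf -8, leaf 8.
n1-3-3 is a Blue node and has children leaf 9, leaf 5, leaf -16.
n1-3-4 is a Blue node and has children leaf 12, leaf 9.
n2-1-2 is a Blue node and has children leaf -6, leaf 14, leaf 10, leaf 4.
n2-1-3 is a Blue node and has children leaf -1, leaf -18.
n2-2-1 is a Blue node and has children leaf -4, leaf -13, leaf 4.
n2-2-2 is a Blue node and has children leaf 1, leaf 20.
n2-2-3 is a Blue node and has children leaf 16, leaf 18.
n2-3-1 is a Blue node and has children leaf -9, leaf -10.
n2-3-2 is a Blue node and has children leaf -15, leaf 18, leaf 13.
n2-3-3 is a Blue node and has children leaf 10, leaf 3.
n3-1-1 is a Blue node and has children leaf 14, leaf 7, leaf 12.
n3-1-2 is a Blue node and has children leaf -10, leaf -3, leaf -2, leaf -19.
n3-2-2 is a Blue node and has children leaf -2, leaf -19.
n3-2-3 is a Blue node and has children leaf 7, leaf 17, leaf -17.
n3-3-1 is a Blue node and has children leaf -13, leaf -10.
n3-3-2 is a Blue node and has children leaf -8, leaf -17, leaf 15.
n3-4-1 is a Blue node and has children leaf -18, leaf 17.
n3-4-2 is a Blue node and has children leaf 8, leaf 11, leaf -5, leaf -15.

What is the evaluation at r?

-1

n1-1-1 (Blue): min(-11, 20, 10) = -11
n1-1-2 (Blue): min(14, 2) = 2
n1-1-3 (Blue): min(15, -12, -10, -1) = -12
n1-1-4 (Blue): min(-9, 6, -12, -16) = -16
n1-1 (Red): max(-11, 2, -12, -16) = 2
n1-2-1 (Blue): min(9, 3, -1) = -1
n1-2-2 (Blue): min(-8, 6, -14) = -14
n1-2 (Red): max(-1, -14) = -1
n1-3-1 (Blue): min(-8, 8) = -8
n1-3-3 (Blue): min(9, 5, -16) = -16
n1-3-4 (Blue): min(12, 9) = 9
n1-3 (Red): max(-8, 3, -16, 9) = 9
n1 (Blue): min(2, -1, 9) = -1
n2-1-2 (Blue): min(-6, 14, 10, 4) = -6
n2-1-3 (Blue): min(-1, -18) = -18
n2-1 (Red): max(-17, -6, -18) = -6
n2-2-1 (Blue): min(-4, -13, 4) = -13
n2-2-2 (Blue): min(1, 20) = 1
n2-2-3 (Blue): min(16, 18) = 16
n2-2 (Red): max(-13, 1, 16) = 16
n2-3-1 (Blue): min(-9, -10) = -10
n2-3-2 (Blue): min(-15, 18, 13) = -15
n2-3-3 (Blue): min(10, 3) = 3
n2-3 (Red): max(-10, -15, 3) = 3
n2 (Blue): min(-6, 16, 3) = -6
n3-1-1 (Blue): min(14, 7, 12) = 7
n3-1-2 (Blue): min(-10, -3, -2, -19) = -19
n3-1 (Red): max(7, -19) = 7
n3-2-2 (Blue): min(-2, -19) = -19
n3-2-3 (Blue): min(7, 17, -17) = -17
n3-2 (Red): max(20, -19, -17) = 20
n3-3-1 (Blue): min(-13, -10) = -13
n3-3-2 (Blue): min(-8, -17, 15) = -17
n3-3 (Red): max(-13, -17) = -13
n3-4-1 (Blue): min(-18, 17) = -18
n3-4-2 (Blue): min(8, 11, -5, -15) = -15
n3-4 (Red): max(-18, -15) = -15
n3 (Blue): min(7, 20, -13, -15) = -15
r (Red): max(-1, -6, -15) = -1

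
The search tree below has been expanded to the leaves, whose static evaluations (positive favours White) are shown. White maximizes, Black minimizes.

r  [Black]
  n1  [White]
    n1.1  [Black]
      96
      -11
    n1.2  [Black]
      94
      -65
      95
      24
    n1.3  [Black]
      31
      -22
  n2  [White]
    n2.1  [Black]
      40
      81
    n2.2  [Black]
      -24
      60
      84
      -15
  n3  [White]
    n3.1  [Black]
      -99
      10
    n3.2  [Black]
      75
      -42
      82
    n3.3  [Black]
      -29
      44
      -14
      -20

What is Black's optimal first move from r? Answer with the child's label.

n1.1 (Black): min(96, -11) = -11
n1.2 (Black): min(94, -65, 95, 24) = -65
n1.3 (Black): min(31, -22) = -22
n1 (White): max(-11, -65, -22) = -11
n2.1 (Black): min(40, 81) = 40
n2.2 (Black): min(-24, 60, 84, -15) = -24
n2 (White): max(40, -24) = 40
n3.1 (Black): min(-99, 10) = -99
n3.2 (Black): min(75, -42, 82) = -42
n3.3 (Black): min(-29, 44, -14, -20) = -29
n3 (White): max(-99, -42, -29) = -29
r (Black): min(-11, 40, -29) = -29
Black at r wants the lowest of {n1=-11, n2=40, n3=-29}, so chooses n3.

n3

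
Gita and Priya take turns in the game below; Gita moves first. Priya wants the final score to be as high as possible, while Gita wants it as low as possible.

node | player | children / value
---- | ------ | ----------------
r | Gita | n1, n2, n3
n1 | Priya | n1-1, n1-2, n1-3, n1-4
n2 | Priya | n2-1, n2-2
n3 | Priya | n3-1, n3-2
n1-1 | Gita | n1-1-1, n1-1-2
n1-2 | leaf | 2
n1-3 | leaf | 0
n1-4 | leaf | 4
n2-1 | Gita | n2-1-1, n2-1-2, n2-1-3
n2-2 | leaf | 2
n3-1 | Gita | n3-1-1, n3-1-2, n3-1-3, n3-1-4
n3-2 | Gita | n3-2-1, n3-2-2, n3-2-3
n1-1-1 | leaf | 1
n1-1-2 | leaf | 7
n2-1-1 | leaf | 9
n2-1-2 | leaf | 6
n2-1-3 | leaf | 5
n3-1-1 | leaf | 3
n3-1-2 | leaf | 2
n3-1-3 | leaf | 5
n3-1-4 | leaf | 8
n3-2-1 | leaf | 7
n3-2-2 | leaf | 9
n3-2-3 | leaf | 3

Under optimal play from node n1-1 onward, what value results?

n1-1 (Gita): min(1, 7) = 1

1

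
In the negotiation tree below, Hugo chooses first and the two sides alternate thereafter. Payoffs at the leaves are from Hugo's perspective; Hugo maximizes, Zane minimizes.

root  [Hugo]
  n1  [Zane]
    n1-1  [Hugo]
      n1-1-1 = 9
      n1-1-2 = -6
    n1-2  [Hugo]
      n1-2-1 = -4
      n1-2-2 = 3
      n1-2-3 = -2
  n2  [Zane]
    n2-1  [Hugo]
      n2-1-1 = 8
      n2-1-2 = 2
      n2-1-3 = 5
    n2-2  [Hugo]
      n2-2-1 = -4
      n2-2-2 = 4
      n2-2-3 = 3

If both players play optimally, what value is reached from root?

n1-1 (Hugo): max(9, -6) = 9
n1-2 (Hugo): max(-4, 3, -2) = 3
n1 (Zane): min(9, 3) = 3
n2-1 (Hugo): max(8, 2, 5) = 8
n2-2 (Hugo): max(-4, 4, 3) = 4
n2 (Zane): min(8, 4) = 4
root (Hugo): max(3, 4) = 4

4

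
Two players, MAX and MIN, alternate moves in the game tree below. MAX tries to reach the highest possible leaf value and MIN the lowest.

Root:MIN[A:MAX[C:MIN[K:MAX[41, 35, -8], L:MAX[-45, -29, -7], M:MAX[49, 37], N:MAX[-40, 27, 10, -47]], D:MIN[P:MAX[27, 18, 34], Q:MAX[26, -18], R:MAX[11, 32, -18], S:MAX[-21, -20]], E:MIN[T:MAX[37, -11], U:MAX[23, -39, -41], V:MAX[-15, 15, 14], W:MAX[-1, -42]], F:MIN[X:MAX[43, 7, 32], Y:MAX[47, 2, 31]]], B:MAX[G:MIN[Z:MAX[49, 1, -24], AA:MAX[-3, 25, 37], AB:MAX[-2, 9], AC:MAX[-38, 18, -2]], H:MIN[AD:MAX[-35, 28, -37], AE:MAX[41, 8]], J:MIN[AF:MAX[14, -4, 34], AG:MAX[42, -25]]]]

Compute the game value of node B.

Z (MAX): max(49, 1, -24) = 49
AA (MAX): max(-3, 25, 37) = 37
AB (MAX): max(-2, 9) = 9
AC (MAX): max(-38, 18, -2) = 18
G (MIN): min(49, 37, 9, 18) = 9
AD (MAX): max(-35, 28, -37) = 28
AE (MAX): max(41, 8) = 41
H (MIN): min(28, 41) = 28
AF (MAX): max(14, -4, 34) = 34
AG (MAX): max(42, -25) = 42
J (MIN): min(34, 42) = 34
B (MAX): max(9, 28, 34) = 34

34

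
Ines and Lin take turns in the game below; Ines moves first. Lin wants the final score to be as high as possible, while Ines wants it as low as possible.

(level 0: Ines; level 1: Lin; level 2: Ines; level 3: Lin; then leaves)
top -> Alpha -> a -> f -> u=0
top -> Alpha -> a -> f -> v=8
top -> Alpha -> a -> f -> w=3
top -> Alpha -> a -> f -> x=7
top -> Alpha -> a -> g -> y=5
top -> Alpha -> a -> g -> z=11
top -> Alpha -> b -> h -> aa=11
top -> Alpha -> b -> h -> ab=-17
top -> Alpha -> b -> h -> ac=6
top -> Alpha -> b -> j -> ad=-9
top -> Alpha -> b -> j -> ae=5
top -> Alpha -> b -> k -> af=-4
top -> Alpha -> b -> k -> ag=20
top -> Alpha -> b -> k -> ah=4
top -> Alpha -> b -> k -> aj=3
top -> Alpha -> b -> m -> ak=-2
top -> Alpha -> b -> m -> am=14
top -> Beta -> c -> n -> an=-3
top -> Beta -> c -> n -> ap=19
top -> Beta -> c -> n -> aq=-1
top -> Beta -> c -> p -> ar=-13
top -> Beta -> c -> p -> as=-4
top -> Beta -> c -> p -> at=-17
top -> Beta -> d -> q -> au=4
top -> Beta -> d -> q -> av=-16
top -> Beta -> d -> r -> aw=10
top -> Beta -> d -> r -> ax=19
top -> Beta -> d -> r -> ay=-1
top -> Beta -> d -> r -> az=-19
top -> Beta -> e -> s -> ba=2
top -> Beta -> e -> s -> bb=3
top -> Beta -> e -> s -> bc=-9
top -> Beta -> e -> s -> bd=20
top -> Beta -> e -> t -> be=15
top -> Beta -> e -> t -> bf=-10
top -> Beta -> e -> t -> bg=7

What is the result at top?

8

f (Lin): max(0, 8, 3, 7) = 8
g (Lin): max(5, 11) = 11
a (Ines): min(8, 11) = 8
h (Lin): max(11, -17, 6) = 11
j (Lin): max(-9, 5) = 5
k (Lin): max(-4, 20, 4, 3) = 20
m (Lin): max(-2, 14) = 14
b (Ines): min(11, 5, 20, 14) = 5
Alpha (Lin): max(8, 5) = 8
n (Lin): max(-3, 19, -1) = 19
p (Lin): max(-13, -4, -17) = -4
c (Ines): min(19, -4) = -4
q (Lin): max(4, -16) = 4
r (Lin): max(10, 19, -1, -19) = 19
d (Ines): min(4, 19) = 4
s (Lin): max(2, 3, -9, 20) = 20
t (Lin): max(15, -10, 7) = 15
e (Ines): min(20, 15) = 15
Beta (Lin): max(-4, 4, 15) = 15
top (Ines): min(8, 15) = 8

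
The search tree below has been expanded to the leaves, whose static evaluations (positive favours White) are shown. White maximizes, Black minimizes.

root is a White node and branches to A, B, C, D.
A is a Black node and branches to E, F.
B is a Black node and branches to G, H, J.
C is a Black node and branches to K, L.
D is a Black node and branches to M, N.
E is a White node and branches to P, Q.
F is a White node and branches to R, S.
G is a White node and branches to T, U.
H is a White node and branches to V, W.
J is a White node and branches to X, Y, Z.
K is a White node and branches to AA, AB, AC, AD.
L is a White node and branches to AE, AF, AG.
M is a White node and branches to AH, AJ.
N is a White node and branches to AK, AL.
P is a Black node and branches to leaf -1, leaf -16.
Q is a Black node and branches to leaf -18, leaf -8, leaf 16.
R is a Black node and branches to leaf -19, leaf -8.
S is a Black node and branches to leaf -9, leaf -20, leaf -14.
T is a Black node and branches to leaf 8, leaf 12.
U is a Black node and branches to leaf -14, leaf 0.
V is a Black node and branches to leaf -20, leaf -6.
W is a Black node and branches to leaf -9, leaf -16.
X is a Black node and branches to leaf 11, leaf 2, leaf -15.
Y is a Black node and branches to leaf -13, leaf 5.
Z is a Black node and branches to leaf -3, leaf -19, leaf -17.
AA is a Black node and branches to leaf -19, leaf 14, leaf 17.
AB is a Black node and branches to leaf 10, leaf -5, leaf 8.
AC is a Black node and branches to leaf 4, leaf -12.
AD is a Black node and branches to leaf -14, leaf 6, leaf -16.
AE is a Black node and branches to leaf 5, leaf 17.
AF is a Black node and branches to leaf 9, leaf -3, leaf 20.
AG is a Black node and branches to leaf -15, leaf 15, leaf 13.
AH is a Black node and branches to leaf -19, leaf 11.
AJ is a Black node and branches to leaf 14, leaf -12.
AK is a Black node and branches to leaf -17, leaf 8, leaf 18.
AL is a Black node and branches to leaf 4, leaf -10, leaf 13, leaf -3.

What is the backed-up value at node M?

AH (Black): min(-19, 11) = -19
AJ (Black): min(14, -12) = -12
M (White): max(-19, -12) = -12

-12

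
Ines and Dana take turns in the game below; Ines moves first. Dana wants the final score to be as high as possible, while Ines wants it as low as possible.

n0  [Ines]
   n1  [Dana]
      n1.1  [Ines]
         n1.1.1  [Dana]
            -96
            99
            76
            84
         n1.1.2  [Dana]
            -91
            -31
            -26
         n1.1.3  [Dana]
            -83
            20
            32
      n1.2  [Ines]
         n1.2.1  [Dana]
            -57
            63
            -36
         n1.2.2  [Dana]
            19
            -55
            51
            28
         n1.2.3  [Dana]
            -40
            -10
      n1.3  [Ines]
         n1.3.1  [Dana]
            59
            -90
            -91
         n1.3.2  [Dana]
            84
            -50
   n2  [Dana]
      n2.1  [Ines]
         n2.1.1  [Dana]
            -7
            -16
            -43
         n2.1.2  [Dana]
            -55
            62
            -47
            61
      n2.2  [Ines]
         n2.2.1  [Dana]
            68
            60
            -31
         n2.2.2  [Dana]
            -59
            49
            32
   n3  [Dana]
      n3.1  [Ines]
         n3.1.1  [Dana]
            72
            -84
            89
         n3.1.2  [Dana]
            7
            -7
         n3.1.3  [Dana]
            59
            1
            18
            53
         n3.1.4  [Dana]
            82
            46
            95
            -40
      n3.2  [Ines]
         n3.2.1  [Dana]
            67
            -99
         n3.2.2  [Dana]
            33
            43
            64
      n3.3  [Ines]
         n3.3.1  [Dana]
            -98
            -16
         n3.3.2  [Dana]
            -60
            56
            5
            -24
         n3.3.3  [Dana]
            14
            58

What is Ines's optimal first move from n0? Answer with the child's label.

n1.1.1 (Dana): max(-96, 99, 76, 84) = 99
n1.1.2 (Dana): max(-91, -31, -26) = -26
n1.1.3 (Dana): max(-83, 20, 32) = 32
n1.1 (Ines): min(99, -26, 32) = -26
n1.2.1 (Dana): max(-57, 63, -36) = 63
n1.2.2 (Dana): max(19, -55, 51, 28) = 51
n1.2.3 (Dana): max(-40, -10) = -10
n1.2 (Ines): min(63, 51, -10) = -10
n1.3.1 (Dana): max(59, -90, -91) = 59
n1.3.2 (Dana): max(84, -50) = 84
n1.3 (Ines): min(59, 84) = 59
n1 (Dana): max(-26, -10, 59) = 59
n2.1.1 (Dana): max(-7, -16, -43) = -7
n2.1.2 (Dana): max(-55, 62, -47, 61) = 62
n2.1 (Ines): min(-7, 62) = -7
n2.2.1 (Dana): max(68, 60, -31) = 68
n2.2.2 (Dana): max(-59, 49, 32) = 49
n2.2 (Ines): min(68, 49) = 49
n2 (Dana): max(-7, 49) = 49
n3.1.1 (Dana): max(72, -84, 89) = 89
n3.1.2 (Dana): max(7, -7) = 7
n3.1.3 (Dana): max(59, 1, 18, 53) = 59
n3.1.4 (Dana): max(82, 46, 95, -40) = 95
n3.1 (Ines): min(89, 7, 59, 95) = 7
n3.2.1 (Dana): max(67, -99) = 67
n3.2.2 (Dana): max(33, 43, 64) = 64
n3.2 (Ines): min(67, 64) = 64
n3.3.1 (Dana): max(-98, -16) = -16
n3.3.2 (Dana): max(-60, 56, 5, -24) = 56
n3.3.3 (Dana): max(14, 58) = 58
n3.3 (Ines): min(-16, 56, 58) = -16
n3 (Dana): max(7, 64, -16) = 64
n0 (Ines): min(59, 49, 64) = 49
Ines at n0 wants the lowest of {n1=59, n2=49, n3=64}, so chooses n2.

n2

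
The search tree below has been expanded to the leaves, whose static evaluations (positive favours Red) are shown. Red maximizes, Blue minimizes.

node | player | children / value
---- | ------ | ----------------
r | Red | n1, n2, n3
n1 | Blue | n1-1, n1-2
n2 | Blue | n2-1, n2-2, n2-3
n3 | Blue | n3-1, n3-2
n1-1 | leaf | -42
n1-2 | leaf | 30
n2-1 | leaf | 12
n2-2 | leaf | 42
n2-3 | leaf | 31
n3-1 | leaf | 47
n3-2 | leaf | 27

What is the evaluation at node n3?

n3 (Blue): min(47, 27) = 27

27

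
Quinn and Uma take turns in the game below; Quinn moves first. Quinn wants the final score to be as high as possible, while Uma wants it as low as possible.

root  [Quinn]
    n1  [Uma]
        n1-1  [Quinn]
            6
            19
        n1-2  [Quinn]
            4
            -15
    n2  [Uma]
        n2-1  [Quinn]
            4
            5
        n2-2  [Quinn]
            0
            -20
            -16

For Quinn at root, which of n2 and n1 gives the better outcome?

n2-1 (Quinn): max(4, 5) = 5
n2-2 (Quinn): max(0, -20, -16) = 0
n2 (Uma): min(5, 0) = 0
n1-1 (Quinn): max(6, 19) = 19
n1-2 (Quinn): max(4, -15) = 4
n1 (Uma): min(19, 4) = 4
Quinn prefers the higher value; n2=0, n1=4. n1 is better since 4 > 0.

n1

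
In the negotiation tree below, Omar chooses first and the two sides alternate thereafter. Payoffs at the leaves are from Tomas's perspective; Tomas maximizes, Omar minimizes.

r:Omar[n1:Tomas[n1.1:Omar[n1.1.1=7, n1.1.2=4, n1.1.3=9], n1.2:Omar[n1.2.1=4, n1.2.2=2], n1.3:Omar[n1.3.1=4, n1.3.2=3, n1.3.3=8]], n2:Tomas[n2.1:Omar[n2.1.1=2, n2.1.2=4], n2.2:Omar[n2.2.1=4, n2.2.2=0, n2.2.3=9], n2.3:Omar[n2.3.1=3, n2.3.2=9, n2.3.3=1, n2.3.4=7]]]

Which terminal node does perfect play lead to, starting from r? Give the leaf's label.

n1.1 (Omar): min(7, 4, 9) = 4
n1.2 (Omar): min(4, 2) = 2
n1.3 (Omar): min(4, 3, 8) = 3
n1 (Tomas): max(4, 2, 3) = 4
n2.1 (Omar): min(2, 4) = 2
n2.2 (Omar): min(4, 0, 9) = 0
n2.3 (Omar): min(3, 9, 1, 7) = 1
n2 (Tomas): max(2, 0, 1) = 2
r (Omar): min(4, 2) = 2
At r, Omar picks n2 (lowest: 2).
At n2, Tomas picks n2.1 (highest: 2).
At n2.1, Omar picks n2.1.1 (lowest: 2).
Terminal value 2.

n2.1.1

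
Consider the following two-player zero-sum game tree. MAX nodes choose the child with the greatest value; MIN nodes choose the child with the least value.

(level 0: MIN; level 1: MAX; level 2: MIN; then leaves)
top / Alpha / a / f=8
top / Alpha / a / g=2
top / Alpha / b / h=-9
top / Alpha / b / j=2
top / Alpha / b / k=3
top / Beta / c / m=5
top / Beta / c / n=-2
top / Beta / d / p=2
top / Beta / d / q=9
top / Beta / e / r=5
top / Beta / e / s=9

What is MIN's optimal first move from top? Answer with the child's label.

Alpha

a (MIN): min(8, 2) = 2
b (MIN): min(-9, 2, 3) = -9
Alpha (MAX): max(2, -9) = 2
c (MIN): min(5, -2) = -2
d (MIN): min(2, 9) = 2
e (MIN): min(5, 9) = 5
Beta (MAX): max(-2, 2, 5) = 5
top (MIN): min(2, 5) = 2
MIN at top wants the lowest of {Alpha=2, Beta=5}, so chooses Alpha.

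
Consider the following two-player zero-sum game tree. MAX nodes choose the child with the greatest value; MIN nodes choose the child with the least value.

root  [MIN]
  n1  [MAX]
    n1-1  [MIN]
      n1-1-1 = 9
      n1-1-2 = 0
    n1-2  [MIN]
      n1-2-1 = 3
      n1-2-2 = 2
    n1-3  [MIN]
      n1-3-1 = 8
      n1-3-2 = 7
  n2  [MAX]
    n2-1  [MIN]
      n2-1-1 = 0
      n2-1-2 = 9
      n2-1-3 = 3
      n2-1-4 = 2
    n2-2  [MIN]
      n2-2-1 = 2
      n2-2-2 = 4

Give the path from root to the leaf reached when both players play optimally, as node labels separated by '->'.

n1-1 (MIN): min(9, 0) = 0
n1-2 (MIN): min(3, 2) = 2
n1-3 (MIN): min(8, 7) = 7
n1 (MAX): max(0, 2, 7) = 7
n2-1 (MIN): min(0, 9, 3, 2) = 0
n2-2 (MIN): min(2, 4) = 2
n2 (MAX): max(0, 2) = 2
root (MIN): min(7, 2) = 2
At root, MIN picks n2 (lowest: 2).
At n2, MAX picks n2-2 (highest: 2).
At n2-2, MIN picks n2-2-1 (lowest: 2).
Terminal value 2.

root -> n2 -> n2-2 -> n2-2-1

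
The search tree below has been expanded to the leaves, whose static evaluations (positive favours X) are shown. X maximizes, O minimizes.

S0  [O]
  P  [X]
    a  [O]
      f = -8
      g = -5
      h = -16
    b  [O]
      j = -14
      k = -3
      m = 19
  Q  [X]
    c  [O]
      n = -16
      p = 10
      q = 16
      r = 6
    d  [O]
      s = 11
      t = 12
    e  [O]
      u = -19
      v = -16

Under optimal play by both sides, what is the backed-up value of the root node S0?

a (O): min(-8, -5, -16) = -16
b (O): min(-14, -3, 19) = -14
P (X): max(-16, -14) = -14
c (O): min(-16, 10, 16, 6) = -16
d (O): min(11, 12) = 11
e (O): min(-19, -16) = -19
Q (X): max(-16, 11, -19) = 11
S0 (O): min(-14, 11) = -14

-14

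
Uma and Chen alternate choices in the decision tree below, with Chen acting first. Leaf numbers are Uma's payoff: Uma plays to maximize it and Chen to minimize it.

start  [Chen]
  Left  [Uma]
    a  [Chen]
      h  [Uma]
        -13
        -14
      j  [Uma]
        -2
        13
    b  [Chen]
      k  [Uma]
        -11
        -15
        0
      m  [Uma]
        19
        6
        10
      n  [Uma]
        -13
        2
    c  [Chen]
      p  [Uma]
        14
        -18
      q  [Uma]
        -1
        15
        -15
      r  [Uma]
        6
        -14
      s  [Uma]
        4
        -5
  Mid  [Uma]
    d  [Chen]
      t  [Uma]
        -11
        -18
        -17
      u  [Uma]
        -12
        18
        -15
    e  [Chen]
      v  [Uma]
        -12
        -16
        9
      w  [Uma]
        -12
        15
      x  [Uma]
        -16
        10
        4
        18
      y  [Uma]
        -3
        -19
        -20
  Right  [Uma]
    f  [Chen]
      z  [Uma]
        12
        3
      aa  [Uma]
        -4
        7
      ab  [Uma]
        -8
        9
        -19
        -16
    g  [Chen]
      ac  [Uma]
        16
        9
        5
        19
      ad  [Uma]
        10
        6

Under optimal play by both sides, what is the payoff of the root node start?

h (Uma): max(-13, -14) = -13
j (Uma): max(-2, 13) = 13
a (Chen): min(-13, 13) = -13
k (Uma): max(-11, -15, 0) = 0
m (Uma): max(19, 6, 10) = 19
n (Uma): max(-13, 2) = 2
b (Chen): min(0, 19, 2) = 0
p (Uma): max(14, -18) = 14
q (Uma): max(-1, 15, -15) = 15
r (Uma): max(6, -14) = 6
s (Uma): max(4, -5) = 4
c (Chen): min(14, 15, 6, 4) = 4
Left (Uma): max(-13, 0, 4) = 4
t (Uma): max(-11, -18, -17) = -11
u (Uma): max(-12, 18, -15) = 18
d (Chen): min(-11, 18) = -11
v (Uma): max(-12, -16, 9) = 9
w (Uma): max(-12, 15) = 15
x (Uma): max(-16, 10, 4, 18) = 18
y (Uma): max(-3, -19, -20) = -3
e (Chen): min(9, 15, 18, -3) = -3
Mid (Uma): max(-11, -3) = -3
z (Uma): max(12, 3) = 12
aa (Uma): max(-4, 7) = 7
ab (Uma): max(-8, 9, -19, -16) = 9
f (Chen): min(12, 7, 9) = 7
ac (Uma): max(16, 9, 5, 19) = 19
ad (Uma): max(10, 6) = 10
g (Chen): min(19, 10) = 10
Right (Uma): max(7, 10) = 10
start (Chen): min(4, -3, 10) = -3

-3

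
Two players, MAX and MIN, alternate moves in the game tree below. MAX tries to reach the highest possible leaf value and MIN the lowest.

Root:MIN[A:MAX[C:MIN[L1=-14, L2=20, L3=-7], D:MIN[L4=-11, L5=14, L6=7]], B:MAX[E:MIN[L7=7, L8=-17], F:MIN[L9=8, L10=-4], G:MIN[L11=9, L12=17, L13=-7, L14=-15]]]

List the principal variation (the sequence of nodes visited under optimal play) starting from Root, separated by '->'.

Root -> A -> D -> L4

C (MIN): min(-14, 20, -7) = -14
D (MIN): min(-11, 14, 7) = -11
A (MAX): max(-14, -11) = -11
E (MIN): min(7, -17) = -17
F (MIN): min(8, -4) = -4
G (MIN): min(9, 17, -7, -15) = -15
B (MAX): max(-17, -4, -15) = -4
Root (MIN): min(-11, -4) = -11
At Root, MIN picks A (lowest: -11).
At A, MAX picks D (highest: -11).
At D, MIN picks L4 (lowest: -11).
Terminal value -11.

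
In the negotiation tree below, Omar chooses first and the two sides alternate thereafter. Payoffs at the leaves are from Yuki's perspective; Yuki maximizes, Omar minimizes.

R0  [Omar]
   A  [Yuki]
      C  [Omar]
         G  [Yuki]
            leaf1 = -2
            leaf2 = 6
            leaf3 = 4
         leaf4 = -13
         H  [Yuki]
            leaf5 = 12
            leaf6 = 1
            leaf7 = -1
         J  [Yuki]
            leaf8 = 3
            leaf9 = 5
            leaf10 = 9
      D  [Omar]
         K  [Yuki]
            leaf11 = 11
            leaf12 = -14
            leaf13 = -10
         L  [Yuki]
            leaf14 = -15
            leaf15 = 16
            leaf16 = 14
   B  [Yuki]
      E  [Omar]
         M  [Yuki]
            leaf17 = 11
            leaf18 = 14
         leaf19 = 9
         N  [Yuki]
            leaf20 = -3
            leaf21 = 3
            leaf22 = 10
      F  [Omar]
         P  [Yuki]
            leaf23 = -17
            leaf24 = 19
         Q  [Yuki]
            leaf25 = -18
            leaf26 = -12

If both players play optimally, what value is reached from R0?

9

G (Yuki): max(-2, 6, 4) = 6
H (Yuki): max(12, 1, -1) = 12
J (Yuki): max(3, 5, 9) = 9
C (Omar): min(6, -13, 12, 9) = -13
K (Yuki): max(11, -14, -10) = 11
L (Yuki): max(-15, 16, 14) = 16
D (Omar): min(11, 16) = 11
A (Yuki): max(-13, 11) = 11
M (Yuki): max(11, 14) = 14
N (Yuki): max(-3, 3, 10) = 10
E (Omar): min(14, 9, 10) = 9
P (Yuki): max(-17, 19) = 19
Q (Yuki): max(-18, -12) = -12
F (Omar): min(19, -12) = -12
B (Yuki): max(9, -12) = 9
R0 (Omar): min(11, 9) = 9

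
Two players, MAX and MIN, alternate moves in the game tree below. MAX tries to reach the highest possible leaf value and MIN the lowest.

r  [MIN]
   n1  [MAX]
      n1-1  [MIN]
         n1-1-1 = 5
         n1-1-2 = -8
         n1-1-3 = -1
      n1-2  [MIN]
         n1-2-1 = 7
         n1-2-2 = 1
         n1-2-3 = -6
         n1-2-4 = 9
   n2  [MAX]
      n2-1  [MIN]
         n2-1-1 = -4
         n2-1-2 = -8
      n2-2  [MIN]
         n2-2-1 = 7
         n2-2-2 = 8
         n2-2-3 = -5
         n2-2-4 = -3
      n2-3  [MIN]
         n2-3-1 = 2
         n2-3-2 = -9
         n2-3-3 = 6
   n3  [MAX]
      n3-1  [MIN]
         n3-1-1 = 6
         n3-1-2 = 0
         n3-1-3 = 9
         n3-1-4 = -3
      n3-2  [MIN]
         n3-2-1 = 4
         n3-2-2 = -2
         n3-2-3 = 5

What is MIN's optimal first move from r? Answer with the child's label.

n1

n1-1 (MIN): min(5, -8, -1) = -8
n1-2 (MIN): min(7, 1, -6, 9) = -6
n1 (MAX): max(-8, -6) = -6
n2-1 (MIN): min(-4, -8) = -8
n2-2 (MIN): min(7, 8, -5, -3) = -5
n2-3 (MIN): min(2, -9, 6) = -9
n2 (MAX): max(-8, -5, -9) = -5
n3-1 (MIN): min(6, 0, 9, -3) = -3
n3-2 (MIN): min(4, -2, 5) = -2
n3 (MAX): max(-3, -2) = -2
r (MIN): min(-6, -5, -2) = -6
MIN at r wants the lowest of {n1=-6, n2=-5, n3=-2}, so chooses n1.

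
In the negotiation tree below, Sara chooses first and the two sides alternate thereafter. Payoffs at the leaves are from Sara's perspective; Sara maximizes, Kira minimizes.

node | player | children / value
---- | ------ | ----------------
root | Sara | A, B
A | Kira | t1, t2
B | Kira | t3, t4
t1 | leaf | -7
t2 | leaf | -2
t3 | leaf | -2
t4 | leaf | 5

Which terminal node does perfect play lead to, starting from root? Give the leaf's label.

A (Kira): min(-7, -2) = -7
B (Kira): min(-2, 5) = -2
root (Sara): max(-7, -2) = -2
At root, Sara picks B (highest: -2).
At B, Kira picks t3 (lowest: -2).
Terminal value -2.

t3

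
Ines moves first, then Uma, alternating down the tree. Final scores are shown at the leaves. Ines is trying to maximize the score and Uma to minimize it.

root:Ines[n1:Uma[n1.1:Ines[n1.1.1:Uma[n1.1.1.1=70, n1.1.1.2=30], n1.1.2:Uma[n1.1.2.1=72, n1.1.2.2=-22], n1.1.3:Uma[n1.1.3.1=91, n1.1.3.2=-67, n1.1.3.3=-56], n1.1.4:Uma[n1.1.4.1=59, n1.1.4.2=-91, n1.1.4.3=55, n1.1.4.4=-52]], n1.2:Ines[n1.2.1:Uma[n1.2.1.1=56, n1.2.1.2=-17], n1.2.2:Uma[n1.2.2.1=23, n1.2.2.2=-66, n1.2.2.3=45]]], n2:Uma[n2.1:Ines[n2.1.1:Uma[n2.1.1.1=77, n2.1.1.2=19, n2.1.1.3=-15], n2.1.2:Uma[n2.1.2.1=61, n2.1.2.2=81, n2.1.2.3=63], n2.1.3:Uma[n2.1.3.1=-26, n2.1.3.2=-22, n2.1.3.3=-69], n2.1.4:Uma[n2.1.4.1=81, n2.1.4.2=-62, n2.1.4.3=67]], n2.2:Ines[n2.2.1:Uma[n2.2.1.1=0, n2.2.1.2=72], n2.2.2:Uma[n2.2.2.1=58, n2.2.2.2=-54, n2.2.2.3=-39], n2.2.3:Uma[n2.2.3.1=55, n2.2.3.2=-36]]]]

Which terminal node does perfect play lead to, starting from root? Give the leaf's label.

n2.2.1.1

n1.1.1 (Uma): min(70, 30) = 30
n1.1.2 (Uma): min(72, -22) = -22
n1.1.3 (Uma): min(91, -67, -56) = -67
n1.1.4 (Uma): min(59, -91, 55, -52) = -91
n1.1 (Ines): max(30, -22, -67, -91) = 30
n1.2.1 (Uma): min(56, -17) = -17
n1.2.2 (Uma): min(23, -66, 45) = -66
n1.2 (Ines): max(-17, -66) = -17
n1 (Uma): min(30, -17) = -17
n2.1.1 (Uma): min(77, 19, -15) = -15
n2.1.2 (Uma): min(61, 81, 63) = 61
n2.1.3 (Uma): min(-26, -22, -69) = -69
n2.1.4 (Uma): min(81, -62, 67) = -62
n2.1 (Ines): max(-15, 61, -69, -62) = 61
n2.2.1 (Uma): min(0, 72) = 0
n2.2.2 (Uma): min(58, -54, -39) = -54
n2.2.3 (Uma): min(55, -36) = -36
n2.2 (Ines): max(0, -54, -36) = 0
n2 (Uma): min(61, 0) = 0
root (Ines): max(-17, 0) = 0
At root, Ines picks n2 (highest: 0).
At n2, Uma picks n2.2 (lowest: 0).
At n2.2, Ines picks n2.2.1 (highest: 0).
At n2.2.1, Uma picks n2.2.1.1 (lowest: 0).
Terminal value 0.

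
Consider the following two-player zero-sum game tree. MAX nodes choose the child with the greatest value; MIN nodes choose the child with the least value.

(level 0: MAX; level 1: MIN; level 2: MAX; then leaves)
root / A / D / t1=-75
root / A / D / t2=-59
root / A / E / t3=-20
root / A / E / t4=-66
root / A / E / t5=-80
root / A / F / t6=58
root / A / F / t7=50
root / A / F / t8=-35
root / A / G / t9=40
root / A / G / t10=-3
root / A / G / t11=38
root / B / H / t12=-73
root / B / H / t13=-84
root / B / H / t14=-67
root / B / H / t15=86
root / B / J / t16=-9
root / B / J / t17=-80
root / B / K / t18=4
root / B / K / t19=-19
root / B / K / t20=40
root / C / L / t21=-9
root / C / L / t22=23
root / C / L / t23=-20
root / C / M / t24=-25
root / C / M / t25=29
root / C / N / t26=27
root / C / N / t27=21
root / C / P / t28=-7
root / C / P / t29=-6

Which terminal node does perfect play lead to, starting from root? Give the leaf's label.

D (MAX): max(-75, -59) = -59
E (MAX): max(-20, -66, -80) = -20
F (MAX): max(58, 50, -35) = 58
G (MAX): max(40, -3, 38) = 40
A (MIN): min(-59, -20, 58, 40) = -59
H (MAX): max(-73, -84, -67, 86) = 86
J (MAX): max(-9, -80) = -9
K (MAX): max(4, -19, 40) = 40
B (MIN): min(86, -9, 40) = -9
L (MAX): max(-9, 23, -20) = 23
M (MAX): max(-25, 29) = 29
N (MAX): max(27, 21) = 27
P (MAX): max(-7, -6) = -6
C (MIN): min(23, 29, 27, -6) = -6
root (MAX): max(-59, -9, -6) = -6
At root, MAX picks C (highest: -6).
At C, MIN picks P (lowest: -6).
At P, MAX picks t29 (highest: -6).
Terminal value -6.

t29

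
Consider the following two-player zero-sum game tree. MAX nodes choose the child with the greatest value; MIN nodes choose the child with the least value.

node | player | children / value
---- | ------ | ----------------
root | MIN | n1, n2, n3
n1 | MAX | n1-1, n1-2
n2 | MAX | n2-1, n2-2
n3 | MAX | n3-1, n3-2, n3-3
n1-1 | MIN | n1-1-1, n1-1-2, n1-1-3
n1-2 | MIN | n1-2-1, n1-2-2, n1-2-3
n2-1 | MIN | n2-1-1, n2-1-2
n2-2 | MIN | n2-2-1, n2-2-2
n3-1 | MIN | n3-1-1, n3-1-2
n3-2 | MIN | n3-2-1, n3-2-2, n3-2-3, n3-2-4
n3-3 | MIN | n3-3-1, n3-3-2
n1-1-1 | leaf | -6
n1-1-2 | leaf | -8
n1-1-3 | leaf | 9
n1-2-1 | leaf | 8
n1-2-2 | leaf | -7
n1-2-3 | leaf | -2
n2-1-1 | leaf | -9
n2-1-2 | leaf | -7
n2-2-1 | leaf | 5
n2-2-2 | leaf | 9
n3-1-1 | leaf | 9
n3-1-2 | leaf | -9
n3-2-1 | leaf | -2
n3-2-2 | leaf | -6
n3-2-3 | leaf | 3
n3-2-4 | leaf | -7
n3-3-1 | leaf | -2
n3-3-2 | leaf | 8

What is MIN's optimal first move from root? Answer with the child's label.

n1-1 (MIN): min(-6, -8, 9) = -8
n1-2 (MIN): min(8, -7, -2) = -7
n1 (MAX): max(-8, -7) = -7
n2-1 (MIN): min(-9, -7) = -9
n2-2 (MIN): min(5, 9) = 5
n2 (MAX): max(-9, 5) = 5
n3-1 (MIN): min(9, -9) = -9
n3-2 (MIN): min(-2, -6, 3, -7) = -7
n3-3 (MIN): min(-2, 8) = -2
n3 (MAX): max(-9, -7, -2) = -2
root (MIN): min(-7, 5, -2) = -7
MIN at root wants the lowest of {n1=-7, n2=5, n3=-2}, so chooses n1.

n1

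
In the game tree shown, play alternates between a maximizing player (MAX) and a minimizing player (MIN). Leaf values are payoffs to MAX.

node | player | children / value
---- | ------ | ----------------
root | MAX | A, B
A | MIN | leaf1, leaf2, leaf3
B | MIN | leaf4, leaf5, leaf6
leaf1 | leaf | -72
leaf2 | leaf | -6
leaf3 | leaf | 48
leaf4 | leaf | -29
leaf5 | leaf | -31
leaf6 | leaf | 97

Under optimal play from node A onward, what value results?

A (MIN): min(-72, -6, 48) = -72

-72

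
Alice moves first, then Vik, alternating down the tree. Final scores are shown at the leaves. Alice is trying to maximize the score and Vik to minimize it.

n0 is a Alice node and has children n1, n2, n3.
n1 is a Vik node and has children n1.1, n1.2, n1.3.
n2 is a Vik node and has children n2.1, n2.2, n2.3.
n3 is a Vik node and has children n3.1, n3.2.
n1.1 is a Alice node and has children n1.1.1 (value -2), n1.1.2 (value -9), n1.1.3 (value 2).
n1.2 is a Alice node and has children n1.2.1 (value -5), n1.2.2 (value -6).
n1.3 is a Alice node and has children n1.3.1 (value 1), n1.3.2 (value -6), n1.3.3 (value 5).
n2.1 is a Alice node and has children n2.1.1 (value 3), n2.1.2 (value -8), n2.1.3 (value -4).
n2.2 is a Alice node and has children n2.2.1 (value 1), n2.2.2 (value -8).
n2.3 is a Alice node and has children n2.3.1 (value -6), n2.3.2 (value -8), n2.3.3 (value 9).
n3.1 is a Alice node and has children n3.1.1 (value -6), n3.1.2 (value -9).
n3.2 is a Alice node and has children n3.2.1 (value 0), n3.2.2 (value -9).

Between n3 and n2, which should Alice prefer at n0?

n3.1 (Alice): max(-6, -9) = -6
n3.2 (Alice): max(0, -9) = 0
n3 (Vik): min(-6, 0) = -6
n2.1 (Alice): max(3, -8, -4) = 3
n2.2 (Alice): max(1, -8) = 1
n2.3 (Alice): max(-6, -8, 9) = 9
n2 (Vik): min(3, 1, 9) = 1
Alice prefers the higher value; n3=-6, n2=1. n2 is better since 1 > -6.

n2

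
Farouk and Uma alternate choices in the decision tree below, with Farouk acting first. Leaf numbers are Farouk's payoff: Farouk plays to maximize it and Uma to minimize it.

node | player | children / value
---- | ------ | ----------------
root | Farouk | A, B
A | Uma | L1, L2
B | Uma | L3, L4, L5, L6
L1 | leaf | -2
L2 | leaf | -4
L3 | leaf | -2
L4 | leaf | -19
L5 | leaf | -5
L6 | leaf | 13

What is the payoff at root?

A (Uma): min(-2, -4) = -4
B (Uma): min(-2, -19, -5, 13) = -19
root (Farouk): max(-4, -19) = -4

-4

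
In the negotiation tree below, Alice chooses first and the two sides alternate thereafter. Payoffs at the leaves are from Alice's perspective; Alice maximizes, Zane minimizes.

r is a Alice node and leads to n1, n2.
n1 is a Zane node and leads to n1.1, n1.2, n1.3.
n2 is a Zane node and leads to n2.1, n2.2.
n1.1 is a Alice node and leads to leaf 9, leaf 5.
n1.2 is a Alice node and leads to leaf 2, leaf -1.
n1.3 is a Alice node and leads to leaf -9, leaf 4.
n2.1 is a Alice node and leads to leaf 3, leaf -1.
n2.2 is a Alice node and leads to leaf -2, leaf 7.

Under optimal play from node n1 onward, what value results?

2

n1.1 (Alice): max(9, 5) = 9
n1.2 (Alice): max(2, -1) = 2
n1.3 (Alice): max(-9, 4) = 4
n1 (Zane): min(9, 2, 4) = 2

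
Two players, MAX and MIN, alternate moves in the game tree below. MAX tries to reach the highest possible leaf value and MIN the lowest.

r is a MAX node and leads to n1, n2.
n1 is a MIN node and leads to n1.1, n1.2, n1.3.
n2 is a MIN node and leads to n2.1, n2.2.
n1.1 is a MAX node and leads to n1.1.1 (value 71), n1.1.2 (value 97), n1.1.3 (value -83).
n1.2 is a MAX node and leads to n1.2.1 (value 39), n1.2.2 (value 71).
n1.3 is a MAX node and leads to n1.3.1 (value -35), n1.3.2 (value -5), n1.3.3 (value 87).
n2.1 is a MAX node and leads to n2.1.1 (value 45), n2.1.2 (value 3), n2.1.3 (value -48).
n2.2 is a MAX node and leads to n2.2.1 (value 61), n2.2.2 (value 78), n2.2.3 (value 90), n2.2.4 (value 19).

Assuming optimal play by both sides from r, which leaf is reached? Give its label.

n1.2.2

n1.1 (MAX): max(71, 97, -83) = 97
n1.2 (MAX): max(39, 71) = 71
n1.3 (MAX): max(-35, -5, 87) = 87
n1 (MIN): min(97, 71, 87) = 71
n2.1 (MAX): max(45, 3, -48) = 45
n2.2 (MAX): max(61, 78, 90, 19) = 90
n2 (MIN): min(45, 90) = 45
r (MAX): max(71, 45) = 71
At r, MAX picks n1 (highest: 71).
At n1, MIN picks n1.2 (lowest: 71).
At n1.2, MAX picks n1.2.2 (highest: 71).
Terminal value 71.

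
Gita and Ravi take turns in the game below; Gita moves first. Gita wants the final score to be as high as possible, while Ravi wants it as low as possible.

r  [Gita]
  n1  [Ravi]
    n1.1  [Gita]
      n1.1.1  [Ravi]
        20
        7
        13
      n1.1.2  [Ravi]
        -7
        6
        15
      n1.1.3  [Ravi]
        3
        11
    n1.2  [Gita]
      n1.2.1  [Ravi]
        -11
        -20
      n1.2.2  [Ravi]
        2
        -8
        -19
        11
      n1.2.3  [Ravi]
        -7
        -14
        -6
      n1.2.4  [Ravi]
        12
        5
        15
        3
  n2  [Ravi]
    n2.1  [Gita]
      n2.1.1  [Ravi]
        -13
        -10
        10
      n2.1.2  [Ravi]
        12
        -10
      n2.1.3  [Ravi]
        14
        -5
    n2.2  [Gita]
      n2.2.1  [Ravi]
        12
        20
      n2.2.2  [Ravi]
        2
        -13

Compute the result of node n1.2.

3

n1.2.1 (Ravi): min(-11, -20) = -20
n1.2.2 (Ravi): min(2, -8, -19, 11) = -19
n1.2.3 (Ravi): min(-7, -14, -6) = -14
n1.2.4 (Ravi): min(12, 5, 15, 3) = 3
n1.2 (Gita): max(-20, -19, -14, 3) = 3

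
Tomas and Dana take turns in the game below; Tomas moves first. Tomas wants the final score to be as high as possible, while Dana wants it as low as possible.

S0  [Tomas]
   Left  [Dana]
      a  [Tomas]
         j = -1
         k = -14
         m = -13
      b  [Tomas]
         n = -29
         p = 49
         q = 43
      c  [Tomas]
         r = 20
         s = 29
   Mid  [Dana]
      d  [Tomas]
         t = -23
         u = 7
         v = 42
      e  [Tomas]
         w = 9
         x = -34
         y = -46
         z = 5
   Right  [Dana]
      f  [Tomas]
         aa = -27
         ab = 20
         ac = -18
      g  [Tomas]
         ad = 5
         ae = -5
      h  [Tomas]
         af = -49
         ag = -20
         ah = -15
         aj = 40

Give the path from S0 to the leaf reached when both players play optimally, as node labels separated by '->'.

S0 -> Mid -> e -> w

a (Tomas): max(-1, -14, -13) = -1
b (Tomas): max(-29, 49, 43) = 49
c (Tomas): max(20, 29) = 29
Left (Dana): min(-1, 49, 29) = -1
d (Tomas): max(-23, 7, 42) = 42
e (Tomas): max(9, -34, -46, 5) = 9
Mid (Dana): min(42, 9) = 9
f (Tomas): max(-27, 20, -18) = 20
g (Tomas): max(5, -5) = 5
h (Tomas): max(-49, -20, -15, 40) = 40
Right (Dana): min(20, 5, 40) = 5
S0 (Tomas): max(-1, 9, 5) = 9
At S0, Tomas picks Mid (highest: 9).
At Mid, Dana picks e (lowest: 9).
At e, Tomas picks w (highest: 9).
Terminal value 9.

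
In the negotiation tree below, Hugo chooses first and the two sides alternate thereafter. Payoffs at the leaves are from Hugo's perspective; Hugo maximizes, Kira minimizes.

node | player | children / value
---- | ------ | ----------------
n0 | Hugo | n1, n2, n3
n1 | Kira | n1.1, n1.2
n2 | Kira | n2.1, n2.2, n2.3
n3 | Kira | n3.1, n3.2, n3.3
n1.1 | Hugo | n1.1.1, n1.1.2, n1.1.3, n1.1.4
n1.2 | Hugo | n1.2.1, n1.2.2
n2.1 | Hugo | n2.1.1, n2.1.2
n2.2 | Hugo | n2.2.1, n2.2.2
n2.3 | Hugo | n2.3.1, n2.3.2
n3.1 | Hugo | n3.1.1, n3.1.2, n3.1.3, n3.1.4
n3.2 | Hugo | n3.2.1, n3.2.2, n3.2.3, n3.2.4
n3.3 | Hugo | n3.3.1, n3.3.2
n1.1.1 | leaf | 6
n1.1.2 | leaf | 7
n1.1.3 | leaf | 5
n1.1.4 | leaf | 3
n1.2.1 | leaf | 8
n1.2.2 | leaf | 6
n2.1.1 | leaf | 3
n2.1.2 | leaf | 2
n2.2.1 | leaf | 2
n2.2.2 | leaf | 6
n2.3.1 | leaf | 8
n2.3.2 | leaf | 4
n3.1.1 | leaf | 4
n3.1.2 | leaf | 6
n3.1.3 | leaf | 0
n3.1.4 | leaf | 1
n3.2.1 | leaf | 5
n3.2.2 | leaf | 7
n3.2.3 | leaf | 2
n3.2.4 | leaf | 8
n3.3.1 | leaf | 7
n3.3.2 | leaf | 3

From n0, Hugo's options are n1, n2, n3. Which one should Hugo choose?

n1

n1.1 (Hugo): max(6, 7, 5, 3) = 7
n1.2 (Hugo): max(8, 6) = 8
n1 (Kira): min(7, 8) = 7
n2.1 (Hugo): max(3, 2) = 3
n2.2 (Hugo): max(2, 6) = 6
n2.3 (Hugo): max(8, 4) = 8
n2 (Kira): min(3, 6, 8) = 3
n3.1 (Hugo): max(4, 6, 0, 1) = 6
n3.2 (Hugo): max(5, 7, 2, 8) = 8
n3.3 (Hugo): max(7, 3) = 7
n3 (Kira): min(6, 8, 7) = 6
n0 (Hugo): max(7, 3, 6) = 7
Hugo at n0 wants the highest of {n1=7, n2=3, n3=6}, so chooses n1.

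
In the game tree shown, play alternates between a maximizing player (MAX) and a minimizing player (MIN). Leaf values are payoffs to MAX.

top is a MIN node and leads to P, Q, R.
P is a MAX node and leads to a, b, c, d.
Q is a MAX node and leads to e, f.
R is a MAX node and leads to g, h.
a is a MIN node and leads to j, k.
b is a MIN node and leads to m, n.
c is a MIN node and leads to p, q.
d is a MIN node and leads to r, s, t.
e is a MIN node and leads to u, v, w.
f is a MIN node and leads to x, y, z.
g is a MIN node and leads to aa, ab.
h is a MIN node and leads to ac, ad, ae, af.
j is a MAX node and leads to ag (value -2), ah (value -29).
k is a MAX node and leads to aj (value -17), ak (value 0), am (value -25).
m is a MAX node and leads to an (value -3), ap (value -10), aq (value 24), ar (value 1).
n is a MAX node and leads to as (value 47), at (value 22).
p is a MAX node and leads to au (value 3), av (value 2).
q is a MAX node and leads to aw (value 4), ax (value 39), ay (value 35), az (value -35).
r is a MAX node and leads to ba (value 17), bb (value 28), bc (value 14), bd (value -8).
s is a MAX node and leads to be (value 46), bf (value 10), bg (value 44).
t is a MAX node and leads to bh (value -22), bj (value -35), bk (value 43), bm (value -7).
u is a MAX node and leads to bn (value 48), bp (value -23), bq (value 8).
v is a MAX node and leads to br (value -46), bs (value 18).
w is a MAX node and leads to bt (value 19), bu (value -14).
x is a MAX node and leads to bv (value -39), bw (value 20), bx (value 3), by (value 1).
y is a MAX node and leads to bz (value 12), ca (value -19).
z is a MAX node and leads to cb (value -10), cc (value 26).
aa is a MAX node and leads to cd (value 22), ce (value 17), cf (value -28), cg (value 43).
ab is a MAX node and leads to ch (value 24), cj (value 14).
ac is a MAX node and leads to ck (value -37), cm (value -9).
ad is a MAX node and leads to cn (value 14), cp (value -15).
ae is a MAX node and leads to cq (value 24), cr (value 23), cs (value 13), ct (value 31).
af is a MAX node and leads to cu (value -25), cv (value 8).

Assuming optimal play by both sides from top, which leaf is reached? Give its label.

j (MAX): max(-2, -29) = -2
k (MAX): max(-17, 0, -25) = 0
a (MIN): min(-2, 0) = -2
m (MAX): max(-3, -10, 24, 1) = 24
n (MAX): max(47, 22) = 47
b (MIN): min(24, 47) = 24
p (MAX): max(3, 2) = 3
q (MAX): max(4, 39, 35, -35) = 39
c (MIN): min(3, 39) = 3
r (MAX): max(17, 28, 14, -8) = 28
s (MAX): max(46, 10, 44) = 46
t (MAX): max(-22, -35, 43, -7) = 43
d (MIN): min(28, 46, 43) = 28
P (MAX): max(-2, 24, 3, 28) = 28
u (MAX): max(48, -23, 8) = 48
v (MAX): max(-46, 18) = 18
w (MAX): max(19, -14) = 19
e (MIN): min(48, 18, 19) = 18
x (MAX): max(-39, 20, 3, 1) = 20
y (MAX): max(12, -19) = 12
z (MAX): max(-10, 26) = 26
f (MIN): min(20, 12, 26) = 12
Q (MAX): max(18, 12) = 18
aa (MAX): max(22, 17, -28, 43) = 43
ab (MAX): max(24, 14) = 24
g (MIN): min(43, 24) = 24
ac (MAX): max(-37, -9) = -9
ad (MAX): max(14, -15) = 14
ae (MAX): max(24, 23, 13, 31) = 31
af (MAX): max(-25, 8) = 8
h (MIN): min(-9, 14, 31, 8) = -9
R (MAX): max(24, -9) = 24
top (MIN): min(28, 18, 24) = 18
At top, MIN picks Q (lowest: 18).
At Q, MAX picks e (highest: 18).
At e, MIN picks v (lowest: 18).
At v, MAX picks bs (highest: 18).
Terminal value 18.

bs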